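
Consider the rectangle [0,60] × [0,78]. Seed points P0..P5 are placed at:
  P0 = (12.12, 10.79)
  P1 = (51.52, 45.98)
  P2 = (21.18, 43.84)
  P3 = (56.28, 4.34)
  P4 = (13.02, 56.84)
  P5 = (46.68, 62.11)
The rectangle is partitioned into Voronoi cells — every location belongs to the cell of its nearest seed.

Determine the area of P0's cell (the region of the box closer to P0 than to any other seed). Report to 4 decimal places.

1. box [0,60]×[0,78]: [(0, 0) (60, 0) (60, 78) (0, 78)]
2. ⊥bis P0·P1 via (31.82,28.385): [(0, 64.0118) (0, 0) (57.172, 0)]  |A|=1829.8415
3. ⊥bis P0·P2 via (16.65,27.315): [(38.0039, 21.4612) (0, 31.8793) (0, 0) (57.172, 0)]  |A|=1219.2597
4. ⊥bis P0·P3 via (34.2,7.565): [(36.298, 21.9289) (0, 31.8793) (0, 0) (33.0951, 0)]  |A|=941.4456
5. ⊥bis P0·P4 via (12.57,33.815): [(36.298, 21.9289) (0, 31.8793) (0, 0) (33.0951, 0)]  |A|=941.4456
6. ⊥bis P0·P5 via (29.4,36.45): [(36.298, 21.9289) (0, 31.8793) (0, 0) (33.0951, 0)]  |A|=941.4456
7. canonical 4-gon: [(36.298, 21.9289) (0, 31.8793) (0, 0) (33.0951, 0)]
8. shoelace: 941.4456

Area of P0's cell: 941.4456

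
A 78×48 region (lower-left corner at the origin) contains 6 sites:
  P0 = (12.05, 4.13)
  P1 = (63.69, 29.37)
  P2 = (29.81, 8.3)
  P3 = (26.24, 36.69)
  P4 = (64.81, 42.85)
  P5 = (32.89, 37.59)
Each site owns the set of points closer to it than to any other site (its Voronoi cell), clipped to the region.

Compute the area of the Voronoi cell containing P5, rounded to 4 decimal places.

Area of P5's cell: 462.5520

1. box [0,78]×[0,48]: [(0, 0) (78, 0) (78, 48) (0, 48)]
2. ⊥bis P5·P0 via (22.47,20.86): [(0, 34.8551) (55.9621, 0) (78, 0) (78, 48) (0, 48)]  |A|=2768.7185
3. ⊥bis P5·P1 via (48.29,33.48): [(0, 34.8551) (41.7218, 8.8693) (52.1651, 48) (0, 48)]  |A|=1294.8441
4. ⊥bis P5·P2 via (31.35,22.945): [(0, 34.8551) (16.6386, 24.492) (45.0927, 21.4999) (52.1651, 48) (0, 48)]  |A|=1110.1055
5. ⊥bis P5·P3 via (29.565,37.14): [(31.4881, 22.9305) (45.0927, 21.4999) (52.1651, 48) (28.0952, 48)]  |A|=487.0315
6. ⊥bis P5·P4 via (48.85,40.22): [(31.4881, 22.9305) (45.0927, 21.4999) (49.3229, 37.3502) (47.568, 48) (28.0952, 48)]  |A|=462.552
7. canonical 5-gon: [(31.4881, 22.9305) (45.0927, 21.4999) (49.3229, 37.3502) (47.568, 48) (28.0952, 48)]
8. shoelace: 462.552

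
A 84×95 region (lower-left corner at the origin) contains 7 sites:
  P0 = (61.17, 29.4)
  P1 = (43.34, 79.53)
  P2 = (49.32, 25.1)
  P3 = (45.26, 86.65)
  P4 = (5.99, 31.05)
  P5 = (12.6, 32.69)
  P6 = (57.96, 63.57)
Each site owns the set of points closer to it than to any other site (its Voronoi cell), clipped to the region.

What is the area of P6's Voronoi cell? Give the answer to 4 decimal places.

Area of P6's cell: 1497.0023

1. box [0,84]×[0,95]: [(0, 0) (84, 0) (84, 95) (0, 95)]
2. ⊥bis P6·P0 via (59.565,46.485): [(0, 40.8893) (84, 48.7805) (84, 95) (0, 95)]  |A|=4213.8677
3. ⊥bis P6·P1 via (50.65,71.55): [(19.1422, 42.6876) (84, 48.7805) (84, 95) (76.2493, 95)]  |A|=1701.5766
4. ⊥bis P6·P2 via (53.64,44.335): [(27.3791, 50.2329) (48.6377, 45.4585) (84, 48.7805) (84, 95) (76.2493, 95)]  |A|=1601.7115
5. ⊥bis P6·P3 via (51.61,75.11): [(58.9385, 79.1426) (27.3791, 50.2329) (48.6377, 45.4585) (84, 48.7805) (84, 92.9329)]  |A|=1514.3563
6. ⊥bis P6·P4 via (31.975,47.31): [(58.9385, 79.1426) (29.1379, 51.844) (30.5984, 49.5099) (48.6377, 45.4585) (84, 48.7805) (84, 92.9329)]  |A|=1511.1273
7. ⊥bis P6·P5 via (35.28,48.13): [(58.9385, 79.1426) (31.3636, 53.8829) (35.016, 48.5178) (48.6377, 45.4585) (84, 48.7805) (84, 92.9329)]  |A|=1497.0023
8. canonical 6-gon: [(58.9385, 79.1426) (31.3636, 53.8829) (35.016, 48.5178) (48.6377, 45.4585) (84, 48.7805) (84, 92.9329)]
9. shoelace: 1497.0023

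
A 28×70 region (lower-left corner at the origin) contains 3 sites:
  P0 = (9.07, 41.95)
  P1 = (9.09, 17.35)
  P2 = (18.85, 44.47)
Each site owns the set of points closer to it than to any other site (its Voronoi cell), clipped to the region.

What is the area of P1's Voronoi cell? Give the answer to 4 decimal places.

Area of P1's cell: 810.2474

1. box [0,28]×[0,70]: [(0, 0) (28, 0) (28, 70) (0, 70)]
2. ⊥bis P1·P0 via (9.08,29.65): [(0, 29.6426) (0, 0) (28, 0) (28, 29.6654)]  |A|=830.312
3. ⊥bis P1·P2 via (13.97,30.91): [(17.4522, 29.6568) (0, 29.6426) (0, 0) (28, 0) (28, 25.8609)]  |A|=810.2474
4. canonical 5-gon: [(17.4522, 29.6568) (0, 29.6426) (0, 0) (28, 0) (28, 25.8609)]
5. shoelace: 810.2474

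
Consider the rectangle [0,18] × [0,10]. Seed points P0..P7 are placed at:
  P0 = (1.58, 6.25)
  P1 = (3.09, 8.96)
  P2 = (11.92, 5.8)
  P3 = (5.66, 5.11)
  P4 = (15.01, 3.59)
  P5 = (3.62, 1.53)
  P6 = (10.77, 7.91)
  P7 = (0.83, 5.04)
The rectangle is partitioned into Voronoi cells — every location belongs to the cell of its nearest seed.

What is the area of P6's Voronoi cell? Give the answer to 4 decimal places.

1. box [0,18]×[0,10]: [(0, 0) (18, 0) (18, 10) (0, 10)]
2. ⊥bis P6·P0 via (6.175,7.08): [(7.4539, 0) (18, 0) (18, 10) (5.6476, 10)]  |A|=114.4929
3. ⊥bis P6·P1 via (6.93,8.435): [(6.4993, 5.2847) (7.4539, 0) (18, 0) (18, 10) (7.144, 10)]  |A|=110.9648
4. ⊥bis P6·P2 via (11.345,6.855): [(6.4993, 5.2847) (6.6754, 4.3099) (17.1154, 10) (7.144, 10)]  |A|=29.0983
5. ⊥bis P6·P3 via (8.215,6.51): [(6.976, 8.7712) (8.7892, 5.462) (17.1154, 10) (7.144, 10)]  |A|=24.017
6. ⊥bis P6·P4 via (12.89,5.75): [(6.976, 8.7712) (8.7892, 5.462) (17.1154, 10) (7.144, 10)]  |A|=24.017
7. ⊥bis P6·P5 via (7.195,4.72): [(6.976, 8.7712) (8.7892, 5.462) (17.1154, 10) (7.144, 10)]  |A|=24.017
8. ⊥bis P6·P7 via (5.8,6.475): [(6.976, 8.7712) (8.7892, 5.462) (17.1154, 10) (7.144, 10)]  |A|=24.017
9. canonical 4-gon: [(6.976, 8.7712) (8.7892, 5.462) (17.1154, 10) (7.144, 10)]
10. shoelace: 24.017

Area of P6's cell: 24.0170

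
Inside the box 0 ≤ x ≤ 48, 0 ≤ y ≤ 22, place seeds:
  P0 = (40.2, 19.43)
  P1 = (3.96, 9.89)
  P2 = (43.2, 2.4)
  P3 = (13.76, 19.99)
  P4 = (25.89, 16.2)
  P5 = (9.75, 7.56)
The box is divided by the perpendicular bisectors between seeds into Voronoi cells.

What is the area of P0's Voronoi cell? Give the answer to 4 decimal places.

1. box [0,48]×[0,22]: [(0, 0) (48, 0) (48, 22) (0, 22)]
2. ⊥bis P0·P1 via (22.08,14.66): [(25.9392, 0) (48, 0) (48, 22) (20.1478, 22)]  |A|=549.0435
3. ⊥bis P0·P2 via (41.7,10.915): [(23.8917, 7.7779) (48, 12.0248) (48, 22) (20.1478, 22)]  |A|=318.3012
4. ⊥bis P0·P3 via (26.98,19.71): [(26.7379, 8.2793) (48, 12.0248) (48, 22) (27.0285, 22)]  |A|=249.9188
5. ⊥bis P0·P4 via (33.045,17.815): [(34.8739, 9.7125) (48, 12.0248) (48, 22) (32.1004, 22)]  |A|=163.1511
6. ⊥bis P0·P5 via (24.975,13.495): [(34.8739, 9.7125) (48, 12.0248) (48, 22) (32.1004, 22)]  |A|=163.1511
7. canonical 4-gon: [(34.8739, 9.7125) (48, 12.0248) (48, 22) (32.1004, 22)]
8. shoelace: 163.1511

Area of P0's cell: 163.1511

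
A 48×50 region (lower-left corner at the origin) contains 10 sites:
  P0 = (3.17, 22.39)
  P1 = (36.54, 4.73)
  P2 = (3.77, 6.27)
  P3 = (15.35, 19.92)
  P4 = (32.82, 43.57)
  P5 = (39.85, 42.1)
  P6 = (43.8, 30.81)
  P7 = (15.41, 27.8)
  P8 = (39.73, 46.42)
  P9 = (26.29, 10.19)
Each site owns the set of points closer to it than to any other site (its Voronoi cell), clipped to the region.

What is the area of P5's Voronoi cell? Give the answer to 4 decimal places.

1. box [0,48]×[0,50]: [(0, 0) (48, 0) (48, 50) (0, 50)]
2. ⊥bis P5·P0 via (21.51,32.245): [(38.8369, 0) (48, 0) (48, 50) (11.9693, 50)]  |A|=1129.8449
3. ⊥bis P5·P1 via (38.195,23.415): [(25.6581, 24.5254) (48, 22.5465) (48, 50) (11.9693, 50)]  |A|=765.6137
4. ⊥bis P5·P2 via (21.81,24.185): [(25.6581, 24.5254) (48, 22.5465) (48, 50) (11.9693, 50)]  |A|=765.6137
5. ⊥bis P5·P3 via (27.6,31.01): [(14.2491, 45.7573) (34.1516, 23.7731) (48, 22.5465) (48, 50) (11.9693, 50)]  |A|=679.739
6. ⊥bis P5·P4 via (36.335,42.835): [(32.6873, 25.3906) (34.1516, 23.7731) (48, 22.5465) (48, 50) (37.8332, 50)]  |A|=345.5939
7. ⊥bis P5·P6 via (41.825,36.455): [(34.4623, 33.879) (48, 38.6154) (48, 50) (37.8332, 50)]  |A|=159.0098
8. ⊥bis P5·P7 via (27.63,34.95): [(34.4623, 33.879) (48, 38.6154) (48, 50) (37.8332, 50)]  |A|=159.0098
9. ⊥bis P5·P8 via (39.79,44.26): [(36.6145, 44.1718) (34.4623, 33.879) (48, 38.6154) (48, 44.4881)]  |A|=98.0047
10. ⊥bis P5·P9 via (33.07,26.145): [(36.6145, 44.1718) (34.4623, 33.879) (48, 38.6154) (48, 44.4881)]  |A|=98.0047
11. canonical 4-gon: [(36.6145, 44.1718) (34.4623, 33.879) (48, 38.6154) (48, 44.4881)]
12. shoelace: 98.0047

Area of P5's cell: 98.0047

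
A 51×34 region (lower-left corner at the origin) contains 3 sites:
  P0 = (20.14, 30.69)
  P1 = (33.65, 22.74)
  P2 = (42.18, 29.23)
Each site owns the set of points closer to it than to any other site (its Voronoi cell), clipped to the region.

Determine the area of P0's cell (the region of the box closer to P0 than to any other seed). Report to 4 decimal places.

Area of P0's cell: 720.0581

1. box [0,51]×[0,34]: [(0, 0) (51, 0) (51, 34) (0, 34)]
2. ⊥bis P0·P1 via (26.895,26.715): [(0, 0) (11.1745, 0) (31.1819, 34) (0, 34)]  |A|=720.0581
3. ⊥bis P0·P2 via (31.16,29.96): [(0, 0) (11.1745, 0) (31.1819, 34) (0, 34)]  |A|=720.0581
4. canonical 4-gon: [(0, 0) (11.1745, 0) (31.1819, 34) (0, 34)]
5. shoelace: 720.0581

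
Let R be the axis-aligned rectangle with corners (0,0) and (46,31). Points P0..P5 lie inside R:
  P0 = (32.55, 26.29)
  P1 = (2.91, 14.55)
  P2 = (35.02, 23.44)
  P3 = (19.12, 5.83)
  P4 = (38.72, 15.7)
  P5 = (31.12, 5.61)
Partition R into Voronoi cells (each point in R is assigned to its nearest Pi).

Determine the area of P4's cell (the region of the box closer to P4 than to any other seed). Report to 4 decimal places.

1. box [0,46]×[0,31]: [(0, 0) (46, 0) (46, 31) (0, 31)]
2. ⊥bis P4·P0 via (35.635,20.995): [(0, 0.2332) (0, 0) (46, 0) (46, 27.0339)]  |A|=627.1425
3. ⊥bis P4·P1 via (20.815,15.125): [(20.9021, 12.4113) (21.3007, 0) (46, 0) (46, 27.0339)]  |A|=492.5212
4. ⊥bis P4·P2 via (36.87,19.57): [(20.9172, 11.944) (21.3007, 0) (46, 0) (46, 23.9345)]  |A|=447.6759
5. ⊥bis P4·P3 via (28.92,10.765): [(26.8888, 14.7986) (34.3409, 0) (46, 0) (46, 23.9345)]  |A|=314.9773
6. ⊥bis P4·P5 via (34.92,10.655): [(28.4365, 15.5385) (46, 2.3093) (46, 23.9345)]  |A|=189.9065
7. canonical 3-gon: [(28.4365, 15.5385) (46, 2.3093) (46, 23.9345)]
8. shoelace: 189.9065

Area of P4's cell: 189.9065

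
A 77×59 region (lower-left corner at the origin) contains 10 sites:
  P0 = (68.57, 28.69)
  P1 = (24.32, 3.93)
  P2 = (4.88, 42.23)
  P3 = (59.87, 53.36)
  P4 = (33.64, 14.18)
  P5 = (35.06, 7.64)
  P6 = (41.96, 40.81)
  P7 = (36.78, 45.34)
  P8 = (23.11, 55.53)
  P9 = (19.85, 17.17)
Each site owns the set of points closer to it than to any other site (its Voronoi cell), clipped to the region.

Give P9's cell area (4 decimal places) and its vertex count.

Area of P9's cell: 615.9612 (6 vertices)

1. box [0,77]×[0,59]: [(0, 0) (77, 0) (77, 59) (0, 59)]
2. ⊥bis P9·P0 via (44.21,22.93): [(0, 0) (49.6319, 0) (35.6811, 59) (0, 59)]  |A|=2516.7336
3. ⊥bis P9·P1 via (22.085,10.55): [(0, 3.0938) (45.2852, 18.3827) (35.6811, 59) (0, 59)]  |A|=1990.4977
4. ⊥bis P9·P2 via (12.365,29.7): [(0, 22.3136) (0, 3.0938) (45.2852, 18.3827) (38.866, 45.5308)]  |A|=1037.2724
5. ⊥bis P9·P3 via (39.86,35.265): [(33.484, 42.3158) (0, 22.3136) (0, 3.0938) (45.2852, 18.3827) (41.8008, 33.1188)]  |A|=999.154
6. ⊥bis P9·P4 via (26.745,15.675): [(32.3781, 41.6552) (0, 22.3136) (0, 3.0938) (25.9141, 11.8427)]  |A|=669.1536
7. ⊥bis P9·P5 via (27.455,12.405): [(32.3781, 41.6552) (0, 22.3136) (0, 3.0938) (25.9141, 11.8427)]  |A|=669.1536
8. ⊥bis P9·P6 via (30.905,28.99): [(29.8466, 29.9799) (23.2156, 36.1818) (0, 22.3136) (0, 3.0938) (25.9141, 11.8427)]  |A|=622.5938
9. ⊥bis P9·P7 via (28.315,31.255): [(29.8466, 29.9799) (28.7858, 30.9721) (21.6617, 35.2536) (0, 22.3136) (0, 3.0938) (25.9141, 11.8427)]  |A|=615.9612
10. ⊥bis P9·P8 via (21.48,36.35): [(29.8466, 29.9799) (28.7858, 30.9721) (21.6617, 35.2536) (0, 22.3136) (0, 3.0938) (25.9141, 11.8427)]  |A|=615.9612
11. canonical 6-gon: [(29.8466, 29.9799) (28.7858, 30.9721) (21.6617, 35.2536) (0, 22.3136) (0, 3.0938) (25.9141, 11.8427)]
12. shoelace: 615.9612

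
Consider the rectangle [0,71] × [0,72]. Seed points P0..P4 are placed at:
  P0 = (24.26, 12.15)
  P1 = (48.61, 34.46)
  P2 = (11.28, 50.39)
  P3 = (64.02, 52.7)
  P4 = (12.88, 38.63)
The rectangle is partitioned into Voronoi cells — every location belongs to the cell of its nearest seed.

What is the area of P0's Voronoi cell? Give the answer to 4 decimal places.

Area of P0's cell: 1137.0487

1. box [0,71]×[0,72]: [(0, 0) (71, 0) (71, 72) (0, 72)]
2. ⊥bis P0·P1 via (36.435,23.305): [(0, 63.0716) (0, 0) (57.7875, 0)]  |A|=1822.3758
3. ⊥bis P0·P2 via (17.77,31.27): [(26.4407, 34.2131) (0, 25.2382) (0, 0) (57.7875, 0)]  |A|=1322.2055
4. ⊥bis P0·P3 via (44.14,32.425): [(26.4407, 34.2131) (0, 25.2382) (0, 0) (57.7875, 0)]  |A|=1322.2055
5. ⊥bis P0·P4 via (18.57,25.39): [(30.0173, 30.3096) (0, 17.4094) (0, 0) (57.7875, 0)]  |A|=1137.0487
6. canonical 4-gon: [(30.0173, 30.3096) (0, 17.4094) (0, 0) (57.7875, 0)]
7. shoelace: 1137.0487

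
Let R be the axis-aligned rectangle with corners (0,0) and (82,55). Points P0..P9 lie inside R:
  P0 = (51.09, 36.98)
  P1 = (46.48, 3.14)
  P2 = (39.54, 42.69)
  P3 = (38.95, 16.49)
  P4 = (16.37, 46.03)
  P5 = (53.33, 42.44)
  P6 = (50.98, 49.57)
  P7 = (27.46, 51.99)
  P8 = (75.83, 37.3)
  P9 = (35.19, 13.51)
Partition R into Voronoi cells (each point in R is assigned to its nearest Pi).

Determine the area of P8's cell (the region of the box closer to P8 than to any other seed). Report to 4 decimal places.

1. box [0,82]×[0,55]: [(0, 0) (82, 0) (82, 55) (0, 55)]
2. ⊥bis P8·P0 via (63.46,37.14): [(63.9404, 0) (82, 0) (82, 55) (63.229, 55)]  |A|=1012.8421
3. ⊥bis P8·P1 via (61.155,20.22): [(63.7072, 18.0272) (82, 2.3101) (82, 55) (63.229, 55)]  |A|=828.9309
4. ⊥bis P8·P2 via (57.685,39.995): [(63.7072, 18.0272) (82, 2.3101) (82, 55) (63.229, 55)]  |A|=828.9309
5. ⊥bis P8·P3 via (57.39,26.895): [(63.7072, 18.0272) (82, 2.3101) (82, 55) (63.229, 55)]  |A|=828.9309
6. ⊥bis P8·P4 via (46.1,41.665): [(63.7072, 18.0272) (82, 2.3101) (82, 55) (63.229, 55)]  |A|=828.9309
7. ⊥bis P8·P5 via (64.58,39.87): [(63.4866, 35.0837) (63.7072, 18.0272) (82, 2.3101) (82, 55) (68.0364, 55)]  |A|=781.0584
8. ⊥bis P8·P6 via (63.405,43.435): [(67.1073, 50.9332) (63.4866, 35.0837) (63.7072, 18.0272) (82, 2.3101) (82, 55) (69.1154, 55)]  |A|=778.8643
9. ⊥bis P8·P7 via (51.645,44.645): [(67.1073, 50.9332) (63.4866, 35.0837) (63.7072, 18.0272) (82, 2.3101) (82, 55) (69.1154, 55)]  |A|=778.8643
10. ⊥bis P8·P9 via (55.51,25.405): [(67.1073, 50.9332) (63.4866, 35.0837) (63.7072, 18.0272) (82, 2.3101) (82, 55) (69.1154, 55)]  |A|=778.8643
11. canonical 6-gon: [(67.1073, 50.9332) (63.4866, 35.0837) (63.7072, 18.0272) (82, 2.3101) (82, 55) (69.1154, 55)]
12. shoelace: 778.8643

Area of P8's cell: 778.8643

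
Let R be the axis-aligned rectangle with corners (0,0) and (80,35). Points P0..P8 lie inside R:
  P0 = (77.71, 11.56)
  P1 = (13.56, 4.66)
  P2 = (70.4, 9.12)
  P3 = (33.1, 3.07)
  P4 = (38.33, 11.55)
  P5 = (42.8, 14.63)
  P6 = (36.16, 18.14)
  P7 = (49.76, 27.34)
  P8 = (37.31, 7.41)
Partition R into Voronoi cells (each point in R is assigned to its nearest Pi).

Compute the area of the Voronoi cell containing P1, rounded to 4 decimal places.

1. box [0,80]×[0,35]: [(0, 0) (80, 0) (80, 35) (0, 35)]
2. ⊥bis P1·P0 via (45.635,8.11): [(0, 0) (46.5073, 0) (42.7427, 35) (0, 35)]  |A|=1561.8753
3. ⊥bis P1·P2 via (41.98,6.89): [(0, 0) (42.5206, 0) (39.7743, 35) (0, 35)]  |A|=1440.1617
4. ⊥bis P1·P3 via (23.33,3.865): [(0, 0) (23.0155, 0) (25.8635, 35) (0, 35)]  |A|=855.3825
5. ⊥bis P1·P4 via (25.945,8.105): [(0, 0) (23.0155, 0) (24.1888, 14.4187) (18.4639, 35) (0, 35)]  |A|=779.2361
6. ⊥bis P1·P5 via (28.18,9.645): [(0, 0) (23.0155, 0) (24.1888, 14.4187) (18.4639, 35) (0, 35)]  |A|=779.2361
7. ⊥bis P1·P6 via (24.86,11.4): [(0, 0) (23.0155, 0) (24.0532, 12.7526) (10.7835, 35) (0, 35)]  |A|=687.6379
8. ⊥bis P1·P7 via (31.66,16): [(0, 0) (23.0155, 0) (24.0532, 12.7526) (10.7835, 35) (0, 35)]  |A|=687.6379
9. ⊥bis P1·P8 via (25.435,6.035): [(0, 0) (23.0155, 0) (24.0532, 12.7526) (10.7835, 35) (0, 35)]  |A|=687.6379
10. canonical 5-gon: [(0, 0) (23.0155, 0) (24.0532, 12.7526) (10.7835, 35) (0, 35)]
11. shoelace: 687.6379

Area of P1's cell: 687.6379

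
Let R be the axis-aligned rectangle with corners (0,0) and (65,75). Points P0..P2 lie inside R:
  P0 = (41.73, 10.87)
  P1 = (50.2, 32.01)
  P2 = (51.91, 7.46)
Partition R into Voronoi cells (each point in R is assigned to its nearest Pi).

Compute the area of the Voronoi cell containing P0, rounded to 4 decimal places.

Area of P0's cell: 1433.8871

1. box [0,65]×[0,75]: [(0, 0) (65, 0) (65, 75) (0, 75)]
2. ⊥bis P0·P1 via (45.965,21.44): [(0, 39.8564) (0, 0) (65, 0) (65, 13.8134)]  |A|=1744.2696
3. ⊥bis P0·P2 via (46.82,9.165): [(50.3441, 19.6855) (0, 39.8564) (0, 0) (43.75, 0)]  |A|=1433.8871
4. canonical 4-gon: [(50.3441, 19.6855) (0, 39.8564) (0, 0) (43.75, 0)]
5. shoelace: 1433.8871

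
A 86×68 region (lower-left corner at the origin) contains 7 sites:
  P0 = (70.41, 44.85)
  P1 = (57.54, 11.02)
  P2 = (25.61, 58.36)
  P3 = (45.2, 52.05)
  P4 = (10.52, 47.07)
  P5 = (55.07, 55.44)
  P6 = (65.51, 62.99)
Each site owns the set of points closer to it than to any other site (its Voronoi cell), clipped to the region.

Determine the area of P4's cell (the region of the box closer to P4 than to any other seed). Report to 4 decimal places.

Area of P4's cell: 1464.7935

1. box [0,86]×[0,68]: [(0, 0) (86, 0) (86, 68) (0, 68)]
2. ⊥bis P4·P0 via (40.465,45.96): [(0, 0) (38.7614, 0) (41.282, 68) (0, 68)]  |A|=2721.4734
3. ⊥bis P4·P1 via (34.03,29.045): [(0, 0) (11.7613, 0) (40.1331, 37.0052) (41.282, 68) (0, 68)]  |A|=2221.9026
4. ⊥bis P4·P2 via (18.065,52.715): [(0, 0) (11.7613, 0) (34.9128, 30.1965) (6.6291, 68) (0, 68)]  |A|=1489.914
5. ⊥bis P4·P3 via (27.86,49.56): [(0, 0) (11.7613, 0) (31.3145, 25.5032) (29.6258, 37.263) (6.6291, 68) (0, 68)]  |A|=1464.7935
6. ⊥bis P4·P5 via (32.795,51.255): [(0, 0) (11.7613, 0) (31.3145, 25.5032) (29.6258, 37.263) (6.6291, 68) (0, 68)]  |A|=1464.7935
7. ⊥bis P4·P6 via (38.015,55.03): [(0, 0) (11.7613, 0) (31.3145, 25.5032) (29.6258, 37.263) (6.6291, 68) (0, 68)]  |A|=1464.7935
8. canonical 6-gon: [(0, 0) (11.7613, 0) (31.3145, 25.5032) (29.6258, 37.263) (6.6291, 68) (0, 68)]
9. shoelace: 1464.7935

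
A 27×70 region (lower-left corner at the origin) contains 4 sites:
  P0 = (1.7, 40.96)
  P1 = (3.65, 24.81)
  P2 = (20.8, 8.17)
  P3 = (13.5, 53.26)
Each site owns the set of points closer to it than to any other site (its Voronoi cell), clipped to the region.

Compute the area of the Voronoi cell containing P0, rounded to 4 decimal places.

1. box [0,27]×[0,70]: [(0, 0) (27, 0) (27, 70) (0, 70)]
2. ⊥bis P0·P1 via (2.675,32.885): [(0, 32.562) (27, 35.8221) (27, 70) (0, 70)]  |A|=966.8148
3. ⊥bis P0·P2 via (11.25,24.565): [(0, 32.562) (27, 35.8221) (27, 70) (0, 70)]  |A|=966.8148
4. ⊥bis P0·P3 via (7.6,47.11): [(0, 54.4011) (0, 32.562) (20.2196, 35.0034)]  |A|=220.7884
5. canonical 3-gon: [(0, 54.4011) (0, 32.562) (20.2196, 35.0034)]
6. shoelace: 220.7884

Area of P0's cell: 220.7884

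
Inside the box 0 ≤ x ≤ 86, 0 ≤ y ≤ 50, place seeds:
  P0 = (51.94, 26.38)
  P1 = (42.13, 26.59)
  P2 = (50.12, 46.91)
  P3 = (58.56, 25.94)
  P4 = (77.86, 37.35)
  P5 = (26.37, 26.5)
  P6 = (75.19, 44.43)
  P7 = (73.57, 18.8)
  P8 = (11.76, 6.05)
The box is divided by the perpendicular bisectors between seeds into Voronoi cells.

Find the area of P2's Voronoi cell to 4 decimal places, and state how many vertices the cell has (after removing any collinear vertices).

1. box [0,86]×[0,50]: [(0, 0) (86, 0) (86, 50) (0, 50)]
2. ⊥bis P2·P0 via (51.03,36.645): [(0, 32.1212) (86, 39.7451) (86, 50) (0, 50)]  |A|=1209.7504
3. ⊥bis P2·P1 via (46.125,36.75): [(47.2453, 36.3095) (86, 39.7451) (86, 50) (12.4279, 50)]  |A|=702.3325
4. ⊥bis P2·P3 via (54.34,36.425): [(47.2453, 36.3095) (55.976, 37.0835) (86, 49.1675) (86, 50) (12.4279, 50)]  |A|=560.8838
5. ⊥bis P2·P4 via (63.99,42.13): [(47.2453, 36.3095) (55.976, 37.0835) (63.2613, 40.0157) (66.7022, 50) (12.4279, 50)]  |A|=455.0811
6. ⊥bis P2·P5 via (38.245,36.705): [(34.1649, 41.4528) (47.2453, 36.3095) (55.976, 37.0835) (63.2613, 40.0157) (66.7022, 50) (26.8197, 50)]  |A|=393.5764
7. ⊥bis P2·P6 via (62.655,45.67): [(34.1649, 41.4528) (47.2453, 36.3095) (55.976, 37.0835) (62.0473, 39.527) (63.0833, 50) (26.8197, 50)]  |A|=369.4062
8. ⊥bis P2·P7 via (61.845,32.855): [(34.1649, 41.4528) (47.2453, 36.3095) (55.976, 37.0835) (62.0473, 39.527) (63.0833, 50) (26.8197, 50)]  |A|=369.4062
9. ⊥bis P2·P8 via (30.94,26.48): [(34.1649, 41.4528) (47.2453, 36.3095) (55.976, 37.0835) (62.0473, 39.527) (63.0833, 50) (26.8197, 50)]  |A|=369.4062
10. canonical 6-gon: [(34.1649, 41.4528) (47.2453, 36.3095) (55.976, 37.0835) (62.0473, 39.527) (63.0833, 50) (26.8197, 50)]
11. shoelace: 369.4062

Area of P2's cell: 369.4062 (6 vertices)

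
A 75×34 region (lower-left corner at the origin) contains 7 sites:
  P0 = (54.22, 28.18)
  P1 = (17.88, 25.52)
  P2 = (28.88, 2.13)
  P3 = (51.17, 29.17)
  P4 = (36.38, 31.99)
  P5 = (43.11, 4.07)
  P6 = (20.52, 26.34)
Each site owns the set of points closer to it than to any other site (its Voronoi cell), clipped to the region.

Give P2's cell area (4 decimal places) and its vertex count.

Area of P2's cell: 381.4090 (6 vertices)

1. box [0,75]×[0,34]: [(0, 0) (75, 0) (75, 34) (0, 34)]
2. ⊥bis P2·P0 via (41.55,15.155): [(0, 0) (57.1296, 0) (22.177, 34) (0, 34)]  |A|=1348.2124
3. ⊥bis P2·P1 via (23.38,13.825): [(0, 2.8297) (0, 0) (57.1296, 0) (36.55, 20.0187)]  |A|=623.543
4. ⊥bis P2·P3 via (40.025,15.65): [(35.3882, 19.4723) (0, 2.8297) (0, 0) (57.1296, 0) (46.6852, 10.1598)]  |A|=615.0468
5. ⊥bis P2·P4 via (32.63,17.06): [(40.8056, 15.0065) (31.0843, 17.4482) (0, 2.8297) (0, 0) (57.1296, 0) (46.6852, 10.1598)]  |A|=599.9542
6. ⊥bis P2·P5 via (35.995,3.1): [(34.1436, 16.6798) (31.0843, 17.4482) (0, 2.8297) (0, 0) (36.4176, 0)]  |A|=386.3322
7. ⊥bis P2·P6 via (24.7,14.235): [(34.1436, 16.6798) (32.7753, 17.0235) (23.0134, 13.6526) (0, 2.8297) (0, 0) (36.4176, 0)]  |A|=381.409
8. canonical 6-gon: [(34.1436, 16.6798) (32.7753, 17.0235) (23.0134, 13.6526) (0, 2.8297) (0, 0) (36.4176, 0)]
9. shoelace: 381.409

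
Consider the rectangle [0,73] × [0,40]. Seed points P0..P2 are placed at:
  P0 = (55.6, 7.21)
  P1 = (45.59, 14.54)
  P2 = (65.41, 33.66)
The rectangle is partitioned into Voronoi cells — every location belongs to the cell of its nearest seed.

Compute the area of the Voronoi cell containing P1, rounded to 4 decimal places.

Area of P1's cell: 1993.8548

1. box [0,73]×[0,40]: [(0, 0) (73, 0) (73, 40) (0, 40)]
2. ⊥bis P1·P0 via (50.595,10.875): [(0, 0) (42.6316, 0) (71.9223, 40) (0, 40)]  |A|=2291.0777
3. ⊥bis P1·P2 via (55.5,24.1): [(0, 0) (42.6316, 0) (58.2169, 21.2836) (40.1616, 40) (0, 40)]  |A|=1993.8548
4. canonical 5-gon: [(0, 0) (42.6316, 0) (58.2169, 21.2836) (40.1616, 40) (0, 40)]
5. shoelace: 1993.8548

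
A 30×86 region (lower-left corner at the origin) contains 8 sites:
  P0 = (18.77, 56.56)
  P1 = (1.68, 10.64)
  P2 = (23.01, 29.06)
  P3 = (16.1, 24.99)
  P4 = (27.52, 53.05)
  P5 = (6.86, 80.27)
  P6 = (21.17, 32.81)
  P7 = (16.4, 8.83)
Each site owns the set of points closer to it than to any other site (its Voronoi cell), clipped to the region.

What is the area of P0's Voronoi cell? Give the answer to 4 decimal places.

1. box [0,30]×[0,86]: [(0, 0) (30, 0) (30, 86) (0, 86)]
2. ⊥bis P0·P1 via (10.225,33.6): [(0, 37.4054) (30, 26.2404) (30, 86) (0, 86)]  |A|=1625.3132
3. ⊥bis P0·P2 via (20.89,42.81): [(0, 39.5891) (30, 44.2146) (30, 86) (0, 86)]  |A|=1322.9439
4. ⊥bis P0·P3 via (17.435,40.775): [(0, 42.2495) (11.1428, 41.3072) (30, 44.2146) (30, 86) (0, 86)]  |A|=1308.1218
5. ⊥bis P0·P4 via (23.145,54.805): [(0, 42.2495) (11.1428, 41.3072) (18.1647, 42.3898) (30, 71.8937) (30, 86) (0, 86)]  |A|=1144.3272
6. ⊥bis P0·P5 via (12.815,68.415): [(0, 61.9778) (0, 42.2495) (11.1428, 41.3072) (18.1647, 42.3898) (30, 71.8937) (30, 77.0474)]  |A|=649.7042
7. ⊥bis P0·P6 via (19.97,44.685): [(0, 61.9778) (0, 42.667) (19.0481, 44.5918) (30, 71.8937) (30, 77.0474)]  |A|=616.4504
8. ⊥bis P0·P7 via (17.585,32.695): [(0, 61.9778) (0, 42.667) (19.0481, 44.5918) (30, 71.8937) (30, 77.0474)]  |A|=616.4504
9. canonical 5-gon: [(0, 61.9778) (0, 42.667) (19.0481, 44.5918) (30, 71.8937) (30, 77.0474)]
10. shoelace: 616.4504

Area of P0's cell: 616.4504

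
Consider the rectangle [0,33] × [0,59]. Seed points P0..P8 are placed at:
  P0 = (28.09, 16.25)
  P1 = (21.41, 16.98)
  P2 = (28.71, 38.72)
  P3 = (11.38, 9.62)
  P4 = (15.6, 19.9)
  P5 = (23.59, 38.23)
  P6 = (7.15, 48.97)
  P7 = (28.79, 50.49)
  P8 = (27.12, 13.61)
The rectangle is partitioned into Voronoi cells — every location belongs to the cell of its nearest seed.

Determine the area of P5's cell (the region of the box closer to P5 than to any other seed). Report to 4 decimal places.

1. box [0,33]×[0,59]: [(0, 0) (33, 0) (33, 59) (0, 59)]
2. ⊥bis P5·P0 via (25.84,27.24): [(0, 21.9497) (33, 28.7059) (33, 59) (0, 59)]  |A|=1111.1824
3. ⊥bis P5·P1 via (22.5,27.605): [(0, 29.9132) (25.9127, 27.2549) (33, 28.7059) (33, 59) (0, 59)]  |A|=1008.0043
4. ⊥bis P5·P2 via (26.15,38.475): [(0, 29.9132) (25.9127, 27.2549) (27.1986, 27.5181) (24.1857, 59) (0, 59)]  |A|=781.3849
5. ⊥bis P5·P3 via (17.485,23.925): [(0, 31.3871) (4.5465, 29.4468) (25.9127, 27.2549) (27.1986, 27.5181) (24.1857, 59) (0, 59)]  |A|=778.0343
6. ⊥bis P5·P4 via (19.595,29.065): [(0, 37.6064) (23.0812, 27.5454) (25.9127, 27.2549) (27.1986, 27.5181) (24.1857, 59) (0, 59)]  |A|=692.601
7. ⊥bis P5·P6 via (15.37,43.6): [(8.9156, 33.7201) (23.0812, 27.5454) (25.9127, 27.2549) (27.1986, 27.5181) (24.3448, 57.3379)]  |A|=276.8259
8. ⊥bis P5·P7 via (26.19,44.36): [(18.1064, 47.7886) (8.9156, 33.7201) (23.0812, 27.5454) (25.9127, 27.2549) (27.1986, 27.5181) (25.5613, 44.6267)]  |A|=231.3687
9. ⊥bis P5·P8 via (25.355,25.92): [(18.1064, 47.7886) (8.9156, 33.7201) (23.0812, 27.5454) (25.9127, 27.2549) (27.1986, 27.5181) (25.5613, 44.6267)]  |A|=231.3687
10. canonical 6-gon: [(18.1064, 47.7886) (8.9156, 33.7201) (23.0812, 27.5454) (25.9127, 27.2549) (27.1986, 27.5181) (25.5613, 44.6267)]
11. shoelace: 231.3687

Area of P5's cell: 231.3687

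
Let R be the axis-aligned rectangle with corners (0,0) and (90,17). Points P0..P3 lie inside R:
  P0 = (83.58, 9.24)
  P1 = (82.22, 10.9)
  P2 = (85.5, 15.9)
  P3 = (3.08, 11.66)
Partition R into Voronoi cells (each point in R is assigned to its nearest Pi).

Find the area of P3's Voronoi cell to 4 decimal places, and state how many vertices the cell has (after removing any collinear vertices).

Area of P3's cell: 724.5962 (4 vertices)

1. box [0,90]×[0,17]: [(0, 0) (90, 0) (90, 17) (0, 17)]
2. ⊥bis P3·P0 via (43.33,10.45): [(0, 0) (43.0159, 0) (43.5269, 17) (0, 17)]  |A|=735.6134
3. ⊥bis P3·P1 via (42.65,11.28): [(0, 0) (42.5417, 0) (42.7049, 17) (0, 17)]  |A|=724.5962
4. ⊥bis P3·P2 via (44.29,13.78): [(0, 0) (42.5417, 0) (42.7049, 17) (0, 17)]  |A|=724.5962
5. canonical 4-gon: [(0, 0) (42.5417, 0) (42.7049, 17) (0, 17)]
6. shoelace: 724.5962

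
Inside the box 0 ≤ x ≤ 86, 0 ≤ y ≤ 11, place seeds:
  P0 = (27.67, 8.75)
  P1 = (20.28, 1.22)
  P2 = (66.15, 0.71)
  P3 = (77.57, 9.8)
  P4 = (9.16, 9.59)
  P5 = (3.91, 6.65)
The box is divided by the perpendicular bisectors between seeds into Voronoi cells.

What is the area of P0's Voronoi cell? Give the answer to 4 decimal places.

1. box [0,86]×[0,11]: [(0, 0) (86, 0) (86, 11) (0, 11)]
2. ⊥bis P0·P1 via (23.975,4.985): [(29.0544, 0) (86, 0) (86, 11) (17.846, 11)]  |A|=688.0473
3. ⊥bis P0·P2 via (46.91,4.73): [(29.0544, 0) (45.9217, 0) (48.2201, 11) (17.846, 11)]  |A|=259.827
4. ⊥bis P0·P3 via (52.62,9.275): [(29.0544, 0) (45.9217, 0) (48.2201, 11) (17.846, 11)]  |A|=259.827
5. ⊥bis P0·P4 via (18.415,9.17): [(18.4702, 10.3874) (29.0544, 0) (45.9217, 0) (48.2201, 11) (18.498, 11)]  |A|=259.6273
6. ⊥bis P0·P5 via (15.79,7.7): [(18.4702, 10.3874) (29.0544, 0) (45.9217, 0) (48.2201, 11) (18.498, 11)]  |A|=259.6273
7. canonical 5-gon: [(18.4702, 10.3874) (29.0544, 0) (45.9217, 0) (48.2201, 11) (18.498, 11)]
8. shoelace: 259.6273

Area of P0's cell: 259.6273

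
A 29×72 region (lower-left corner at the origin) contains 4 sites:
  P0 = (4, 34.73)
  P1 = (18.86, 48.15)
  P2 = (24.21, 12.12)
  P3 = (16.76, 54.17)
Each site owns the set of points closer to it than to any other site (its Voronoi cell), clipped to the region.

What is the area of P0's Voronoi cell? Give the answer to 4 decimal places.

Area of P0's cell: 459.1022

1. box [0,29]×[0,72]: [(0, 0) (29, 0) (29, 72) (0, 72)]
2. ⊥bis P0·P1 via (11.43,41.44): [(0, 54.0965) (0, 0) (29, 0) (29, 21.9847)]  |A|=1103.1769
3. ⊥bis P0·P2 via (14.105,23.425): [(21.6271, 30.1487) (0, 54.0965) (0, 10.8172)]  |A|=468.0032
4. ⊥bis P0·P3 via (10.38,44.45): [(21.6271, 30.1487) (6.2832, 47.139) (0, 51.2632) (0, 10.8172)]  |A|=459.1022
5. canonical 4-gon: [(21.6271, 30.1487) (6.2832, 47.139) (0, 51.2632) (0, 10.8172)]
6. shoelace: 459.1022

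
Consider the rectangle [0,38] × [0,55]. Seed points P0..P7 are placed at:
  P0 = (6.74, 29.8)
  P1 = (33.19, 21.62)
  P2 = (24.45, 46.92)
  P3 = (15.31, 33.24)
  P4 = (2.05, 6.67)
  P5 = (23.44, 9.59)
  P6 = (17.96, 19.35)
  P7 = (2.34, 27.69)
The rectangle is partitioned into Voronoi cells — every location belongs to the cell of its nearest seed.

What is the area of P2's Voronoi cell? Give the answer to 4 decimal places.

1. box [0,38]×[0,55]: [(0, 0) (38, 0) (38, 55) (0, 55)]
2. ⊥bis P2·P0 via (15.595,38.36): [(0, 54.4924) (38, 15.1829) (38, 55) (0, 55)]  |A|=766.1691
3. ⊥bis P2·P1 via (28.82,34.27): [(0, 54.4924) (21.8698, 31.869) (38, 37.4413) (38, 55) (0, 55)]  |A|=586.6523
4. ⊥bis P2·P3 via (19.88,40.08): [(0, 54.4924) (3.0847, 51.3014) (28.6591, 34.2144) (38, 37.4413) (38, 55) (0, 55)]  |A|=498.6562
5. ⊥bis P2·P4 via (13.25,26.795): [(0, 54.4924) (3.0847, 51.3014) (28.6591, 34.2144) (38, 37.4413) (38, 55) (0, 55)]  |A|=498.6562
6. ⊥bis P2·P5 via (23.945,28.255): [(0, 54.4924) (3.0847, 51.3014) (28.6591, 34.2144) (38, 37.4413) (38, 55) (0, 55)]  |A|=498.6562
7. ⊥bis P2·P6 via (21.205,33.135): [(0, 54.4924) (3.0847, 51.3014) (28.6591, 34.2144) (38, 37.4413) (38, 55) (0, 55)]  |A|=498.6562
8. ⊥bis P2·P7 via (13.395,37.305): [(0, 54.4924) (3.0847, 51.3014) (28.6591, 34.2144) (38, 37.4413) (38, 55) (0, 55)]  |A|=498.6562
9. canonical 6-gon: [(0, 54.4924) (3.0847, 51.3014) (28.6591, 34.2144) (38, 37.4413) (38, 55) (0, 55)]
10. shoelace: 498.6562

Area of P2's cell: 498.6562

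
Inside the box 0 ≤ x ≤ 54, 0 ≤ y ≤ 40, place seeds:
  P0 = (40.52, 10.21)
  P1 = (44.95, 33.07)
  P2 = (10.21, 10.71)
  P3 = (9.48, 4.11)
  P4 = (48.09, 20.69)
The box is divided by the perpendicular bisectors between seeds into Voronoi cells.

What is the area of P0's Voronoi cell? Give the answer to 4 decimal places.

1. box [0,54]×[0,40]: [(0, 0) (54, 0) (54, 40) (0, 40)]
2. ⊥bis P0·P1 via (42.735,21.64): [(0, 29.9215) (0, 0) (54, 0) (54, 19.457)]  |A|=1333.22
3. ⊥bis P0·P2 via (25.365,10.46): [(25.6042, 24.9597) (25.1924, 0) (54, 0) (54, 19.457)]  |A|=635.7629
4. ⊥bis P0·P3 via (25,7.16): [(25.6042, 24.9597) (25.2865, 5.7021) (26.4071, 0) (54, 0) (54, 19.457)]  |A|=632.2999
5. ⊥bis P0·P4 via (44.305,15.45): [(33.1691, 23.4938) (25.6042, 24.9597) (25.2865, 5.7021) (26.4071, 0) (54, 0) (54, 8.447)]  |A|=517.6265
6. canonical 6-gon: [(33.1691, 23.4938) (25.6042, 24.9597) (25.2865, 5.7021) (26.4071, 0) (54, 0) (54, 8.447)]
7. shoelace: 517.6265

Area of P0's cell: 517.6265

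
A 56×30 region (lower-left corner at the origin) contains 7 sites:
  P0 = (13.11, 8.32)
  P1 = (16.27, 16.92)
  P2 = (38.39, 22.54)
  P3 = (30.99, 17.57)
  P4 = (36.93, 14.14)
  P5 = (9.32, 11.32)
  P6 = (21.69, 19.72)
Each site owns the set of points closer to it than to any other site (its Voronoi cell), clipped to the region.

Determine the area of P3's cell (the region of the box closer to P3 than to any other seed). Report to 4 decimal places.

1. box [0,56]×[0,30]: [(0, 0) (56, 0) (56, 30) (0, 30)]
2. ⊥bis P3·P0 via (22.05,12.945): [(28.7469, 0) (56, 0) (56, 30) (13.2268, 30)]  |A|=1050.3939
3. ⊥bis P3·P1 via (23.63,17.245): [(23.985, 9.2046) (28.7469, 0) (56, 0) (56, 30) (23.0668, 30)]  |A|=948.0809
4. ⊥bis P3·P2 via (34.69,20.055): [(23.985, 9.2046) (28.7469, 0) (48.1594, 0) (28.0107, 30) (23.0668, 30)]  |A|=410.6323
5. ⊥bis P3·P4 via (33.96,15.855): [(23.985, 9.2046) (26.884, 3.601) (35.6015, 18.6978) (28.0107, 30) (23.0668, 30)]  |A|=199.3898
6. ⊥bis P3·P5 via (20.155,14.445): [(23.985, 9.2046) (26.884, 3.601) (35.6015, 18.6978) (28.0107, 30) (23.0668, 30)]  |A|=199.3898
7. ⊥bis P3·P6 via (26.34,18.645): [(24.1043, 8.9742) (26.884, 3.601) (35.6015, 18.6978) (28.7207, 28.9429)]  |A|=136.7519
8. canonical 4-gon: [(24.1043, 8.9742) (26.884, 3.601) (35.6015, 18.6978) (28.7207, 28.9429)]
9. shoelace: 136.7519

Area of P3's cell: 136.7519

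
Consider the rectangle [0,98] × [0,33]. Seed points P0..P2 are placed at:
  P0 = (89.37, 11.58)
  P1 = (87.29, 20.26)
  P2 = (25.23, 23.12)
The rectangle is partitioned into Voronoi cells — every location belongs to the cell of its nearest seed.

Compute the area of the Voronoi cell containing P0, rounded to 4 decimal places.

1. box [0,98]×[0,33]: [(0, 0) (98, 0) (98, 33) (0, 33)]
2. ⊥bis P0·P1 via (88.33,15.92): [(21.8946, 0) (98, 0) (98, 18.2372)]  |A|=693.9759
3. ⊥bis P0·P2 via (57.3,17.35): [(55.633, 8.0848) (54.1784, 0) (98, 0) (98, 18.2372)]  |A|=563.4723
4. canonical 4-gon: [(55.633, 8.0848) (54.1784, 0) (98, 0) (98, 18.2372)]
5. shoelace: 563.4723

Area of P0's cell: 563.4723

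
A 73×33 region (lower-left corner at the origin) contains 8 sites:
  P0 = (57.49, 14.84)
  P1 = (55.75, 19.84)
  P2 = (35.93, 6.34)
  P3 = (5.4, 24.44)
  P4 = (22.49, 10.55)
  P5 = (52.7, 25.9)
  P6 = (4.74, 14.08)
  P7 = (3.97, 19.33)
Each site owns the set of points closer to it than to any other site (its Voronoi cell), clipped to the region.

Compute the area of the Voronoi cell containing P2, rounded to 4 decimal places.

Area of P2's cell: 353.3453

1. box [0,73]×[0,33]: [(0, 0) (73, 0) (73, 33) (0, 33)]
2. ⊥bis P2·P0 via (46.71,10.59): [(0, 0) (50.8851, 0) (37.8749, 33) (0, 33)]  |A|=1464.5397
3. ⊥bis P2·P1 via (45.84,13.09): [(0, 0) (50.8851, 0) (45.5655, 13.493) (32.2787, 33) (0, 33)]  |A|=1409.9573
4. ⊥bis P2·P3 via (20.665,15.39): [(11.5409, 0) (50.8851, 0) (45.5655, 13.493) (32.2787, 33) (31.1053, 33)]  |A|=706.2959
5. ⊥bis P2·P4 via (29.21,8.445): [(26.5647, 0) (50.8851, 0) (45.5655, 13.493) (35.4454, 28.3508)]  |A|=373.5089
6. ⊥bis P2·P5 via (44.315,16.12): [(34.303, 24.7039) (26.5647, 0) (50.8851, 0) (45.5655, 13.493) (43.0198, 17.2304)]  |A|=353.3453
7. ⊥bis P2·P6 via (20.335,10.21): [(34.303, 24.7039) (26.5647, 0) (50.8851, 0) (45.5655, 13.493) (43.0198, 17.2304)]  |A|=353.3453
8. ⊥bis P2·P7 via (19.95,12.835): [(34.303, 24.7039) (26.5647, 0) (50.8851, 0) (45.5655, 13.493) (43.0198, 17.2304)]  |A|=353.3453
9. canonical 5-gon: [(34.303, 24.7039) (26.5647, 0) (50.8851, 0) (45.5655, 13.493) (43.0198, 17.2304)]
10. shoelace: 353.3453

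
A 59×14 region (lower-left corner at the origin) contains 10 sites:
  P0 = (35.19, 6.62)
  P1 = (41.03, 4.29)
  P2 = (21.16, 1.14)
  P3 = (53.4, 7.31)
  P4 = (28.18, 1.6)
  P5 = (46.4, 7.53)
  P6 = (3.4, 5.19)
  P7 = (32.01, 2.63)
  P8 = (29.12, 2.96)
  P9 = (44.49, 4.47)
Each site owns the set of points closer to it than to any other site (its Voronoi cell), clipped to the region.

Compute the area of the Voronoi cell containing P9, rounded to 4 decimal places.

Area of P9's cell: 40.0025

1. box [0,59]×[0,14]: [(0, 0) (59, 0) (59, 14) (0, 14)]
2. ⊥bis P9·P0 via (39.84,5.545): [(38.5581, 0) (59, 0) (59, 14) (41.7947, 14)]  |A|=263.5308
3. ⊥bis P9·P1 via (42.76,4.38): [(42.9879, 0) (59, 0) (59, 14) (42.2595, 14)]  |A|=229.2682
4. ⊥bis P9·P2 via (32.825,2.805): [(42.9879, 0) (59, 0) (59, 14) (42.2595, 14)]  |A|=229.2682
5. ⊥bis P9·P3 via (48.945,5.89): [(42.9879, 0) (50.8224, 0) (46.36, 14) (42.2595, 14)]  |A|=83.5449
6. ⊥bis P9·P4 via (36.335,3.035): [(42.9879, 0) (50.8224, 0) (46.36, 14) (42.2595, 14)]  |A|=83.5449
7. ⊥bis P9·P5 via (45.445,6): [(42.5828, 7.7865) (42.9879, 0) (50.8224, 0) (49.7705, 3.3001)]  |A|=40.0025
8. ⊥bis P9·P6 via (23.945,4.83): [(42.5828, 7.7865) (42.9879, 0) (50.8224, 0) (49.7705, 3.3001)]  |A|=40.0025
9. ⊥bis P9·P7 via (38.25,3.55): [(42.5828, 7.7865) (42.9879, 0) (50.8224, 0) (49.7705, 3.3001)]  |A|=40.0025
10. ⊥bis P9·P8 via (36.805,3.715): [(42.5828, 7.7865) (42.9879, 0) (50.8224, 0) (49.7705, 3.3001)]  |A|=40.0025
11. canonical 4-gon: [(42.5828, 7.7865) (42.9879, 0) (50.8224, 0) (49.7705, 3.3001)]
12. shoelace: 40.0025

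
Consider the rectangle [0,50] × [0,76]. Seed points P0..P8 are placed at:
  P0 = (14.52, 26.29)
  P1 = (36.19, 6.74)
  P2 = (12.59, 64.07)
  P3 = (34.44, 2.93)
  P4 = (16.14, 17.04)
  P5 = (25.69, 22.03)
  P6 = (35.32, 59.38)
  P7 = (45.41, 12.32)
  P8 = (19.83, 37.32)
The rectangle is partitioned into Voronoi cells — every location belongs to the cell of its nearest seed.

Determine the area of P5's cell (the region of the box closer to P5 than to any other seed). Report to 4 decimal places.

Area of P5's cell: 346.9647

1. box [0,50]×[0,76]: [(0, 0) (50, 0) (50, 76) (0, 76)]
2. ⊥bis P5·P0 via (20.105,24.16): [(10.8909, 0) (50, 0) (50, 76) (39.8757, 76)]  |A|=1870.8706
3. ⊥bis P5·P1 via (30.94,14.385): [(11.2096, 0.8357) (50, 27.4739) (50, 76) (39.8757, 76)]  |A|=1321.6667
4. ⊥bis P5·P2 via (19.14,43.05): [(28.411, 45.9389) (11.2096, 0.8357) (50, 27.4739) (50, 52.6662)]  |A|=917.6163
5. ⊥bis P5·P3 via (30.065,12.48): [(28.411, 45.9389) (12.5989, 4.4785) (24.3604, 9.8666) (50, 27.4739) (50, 52.6662)]  |A|=899.9366
6. ⊥bis P5·P4 via (20.915,19.535): [(28.411, 45.9389) (19.4271, 22.3825) (25.5426, 10.6785) (50, 27.4739) (50, 52.6662)]  |A|=803.6421
7. ⊥bis P5·P6 via (30.505,40.705): [(26.7811, 41.6651) (19.4271, 22.3825) (25.5426, 10.6785) (50, 27.4739) (50, 35.6786)]  |A|=565.774
8. ⊥bis P5·P7 via (35.55,17.175): [(45.2625, 36.9001) (26.7811, 41.6651) (19.4271, 22.3825) (25.5426, 10.6785) (35.8296, 17.7428)]  |A|=456.5025
9. ⊥bis P5·P8 via (22.76,29.675): [(45.2625, 36.9001) (43.08, 37.4628) (22.1139, 29.4274) (19.4271, 22.3825) (25.5426, 10.6785) (35.8296, 17.7428)]  |A|=346.9647
10. canonical 6-gon: [(45.2625, 36.9001) (43.08, 37.4628) (22.1139, 29.4274) (19.4271, 22.3825) (25.5426, 10.6785) (35.8296, 17.7428)]
11. shoelace: 346.9647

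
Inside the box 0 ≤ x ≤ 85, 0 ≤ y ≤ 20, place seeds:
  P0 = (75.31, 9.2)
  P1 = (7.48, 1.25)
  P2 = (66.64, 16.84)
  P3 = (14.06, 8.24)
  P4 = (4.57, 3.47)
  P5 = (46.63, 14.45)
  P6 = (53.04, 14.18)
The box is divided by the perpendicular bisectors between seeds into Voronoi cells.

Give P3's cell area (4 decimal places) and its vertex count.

1. box [0,85]×[0,20]: [(0, 0) (85, 0) (85, 20) (0, 20)]
2. ⊥bis P3·P0 via (44.685,8.72): [(0, 0) (44.8217, 0) (44.5082, 20) (0, 20)]  |A|=893.2988
3. ⊥bis P3·P1 via (10.77,4.745): [(0, 14.8833) (15.8107, 0) (44.8217, 0) (44.5082, 20) (0, 20)]  |A|=775.6415
4. ⊥bis P3·P2 via (40.35,12.54): [(0, 14.8833) (15.8107, 0) (42.401, 0) (39.1298, 20) (0, 20)]  |A|=697.6516
5. ⊥bis P3·P4 via (9.315,5.855): [(9.0673, 6.3478) (15.8107, 0) (42.401, 0) (39.1298, 20) (2.2052, 20)]  |A|=659.4011
6. ⊥bis P3·P5 via (30.345,11.345): [(9.0673, 6.3478) (15.8107, 0) (32.5081, 0) (28.6948, 20) (2.2052, 20)]  |A|=456.1212
7. ⊥bis P3·P6 via (33.55,11.21): [(9.0673, 6.3478) (15.8107, 0) (32.5081, 0) (28.6948, 20) (2.2052, 20)]  |A|=456.1212
8. canonical 5-gon: [(9.0673, 6.3478) (15.8107, 0) (32.5081, 0) (28.6948, 20) (2.2052, 20)]
9. shoelace: 456.1212

Area of P3's cell: 456.1212 (5 vertices)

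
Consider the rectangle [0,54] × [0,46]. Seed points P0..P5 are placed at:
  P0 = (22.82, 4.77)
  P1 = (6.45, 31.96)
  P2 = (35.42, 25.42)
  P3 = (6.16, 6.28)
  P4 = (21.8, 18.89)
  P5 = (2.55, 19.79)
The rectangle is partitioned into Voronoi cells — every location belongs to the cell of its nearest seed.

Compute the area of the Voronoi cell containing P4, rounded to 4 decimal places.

Area of P4's cell: 300.9756

1. box [0,54]×[0,46]: [(0, 0) (54, 0) (54, 46) (0, 46)]
2. ⊥bis P4·P0 via (22.31,11.83): [(0, 10.2184) (54, 14.1192) (54, 46) (0, 46)]  |A|=1826.885
3. ⊥bis P4·P1 via (14.125,25.425): [(1.2542, 10.309) (54, 14.1192) (54, 46) (31.6439, 46)]  |A|=1239.7442
4. ⊥bis P4·P2 via (28.61,22.155): [(22.389, 35.1306) (1.2542, 10.309) (33.1836, 12.6155)]  |A|=371.8959
5. ⊥bis P4·P3 via (13.98,12.585): [(22.389, 35.1306) (8.7332, 19.0926) (15.0137, 11.3029) (33.1836, 12.6155)]  |A|=315.1839
6. ⊥bis P4·P5 via (12.175,19.34): [(22.389, 35.1306) (12.3627, 23.3553) (11.9754, 15.0712) (15.0137, 11.3029) (33.1836, 12.6155)]  |A|=300.9756
7. canonical 5-gon: [(22.389, 35.1306) (12.3627, 23.3553) (11.9754, 15.0712) (15.0137, 11.3029) (33.1836, 12.6155)]
8. shoelace: 300.9756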